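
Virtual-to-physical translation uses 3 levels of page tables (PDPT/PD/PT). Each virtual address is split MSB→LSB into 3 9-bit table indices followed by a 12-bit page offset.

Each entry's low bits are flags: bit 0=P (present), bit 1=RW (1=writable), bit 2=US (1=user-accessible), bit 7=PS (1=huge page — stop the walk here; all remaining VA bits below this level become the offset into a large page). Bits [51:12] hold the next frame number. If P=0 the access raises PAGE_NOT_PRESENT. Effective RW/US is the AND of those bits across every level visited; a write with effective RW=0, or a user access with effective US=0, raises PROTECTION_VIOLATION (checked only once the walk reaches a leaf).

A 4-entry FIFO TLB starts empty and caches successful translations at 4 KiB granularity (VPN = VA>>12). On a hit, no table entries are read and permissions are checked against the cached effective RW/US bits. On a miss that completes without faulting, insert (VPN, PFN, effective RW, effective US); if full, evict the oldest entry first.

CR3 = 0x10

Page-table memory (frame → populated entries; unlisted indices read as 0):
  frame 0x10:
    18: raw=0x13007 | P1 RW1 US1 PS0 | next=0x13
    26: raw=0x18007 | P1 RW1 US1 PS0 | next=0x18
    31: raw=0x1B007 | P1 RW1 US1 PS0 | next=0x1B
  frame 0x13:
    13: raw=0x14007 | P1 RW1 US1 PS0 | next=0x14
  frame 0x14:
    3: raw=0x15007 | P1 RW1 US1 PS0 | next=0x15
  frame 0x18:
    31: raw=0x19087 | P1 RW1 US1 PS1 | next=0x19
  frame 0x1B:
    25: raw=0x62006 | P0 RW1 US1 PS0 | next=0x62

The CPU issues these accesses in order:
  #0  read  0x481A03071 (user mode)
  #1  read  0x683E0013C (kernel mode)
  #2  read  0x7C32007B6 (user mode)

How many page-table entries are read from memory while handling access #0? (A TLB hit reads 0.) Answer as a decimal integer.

Walk each access:
#0 VA=0x481A03071 (r,user):
  L0 @0x10[18] → 0x13007  P=1,RW=1,US=1,PS=0
  L1 @0x13[13] → 0x14007  P=1,RW=1,US=1,PS=0
  L2 @0x14[3] → 0x15007  P=1,RW=1,US=1,PS=0
  → PA=0x15071  (3 entries read)
#1 VA=0x683E0013C (r,kernel):
  L0 @0x10[26] → 0x18007  P=1,RW=1,US=1,PS=0
  L1 @0x18[31] → 0x19087  P=1,RW=1,US=1,PS=1
  → PA=0x1913C (huge @L1)  (2 entries read)
#2 VA=0x7C32007B6 (r,user):
  L0 @0x10[31] → 0x1B007  P=1,RW=1,US=1,PS=0
  L1 @0x1B[25] → 0x62006  P=0,RW=1,US=1,PS=0
  → PAGE_NOT_PRESENT  (2 entries read)

Entries read for #0: 3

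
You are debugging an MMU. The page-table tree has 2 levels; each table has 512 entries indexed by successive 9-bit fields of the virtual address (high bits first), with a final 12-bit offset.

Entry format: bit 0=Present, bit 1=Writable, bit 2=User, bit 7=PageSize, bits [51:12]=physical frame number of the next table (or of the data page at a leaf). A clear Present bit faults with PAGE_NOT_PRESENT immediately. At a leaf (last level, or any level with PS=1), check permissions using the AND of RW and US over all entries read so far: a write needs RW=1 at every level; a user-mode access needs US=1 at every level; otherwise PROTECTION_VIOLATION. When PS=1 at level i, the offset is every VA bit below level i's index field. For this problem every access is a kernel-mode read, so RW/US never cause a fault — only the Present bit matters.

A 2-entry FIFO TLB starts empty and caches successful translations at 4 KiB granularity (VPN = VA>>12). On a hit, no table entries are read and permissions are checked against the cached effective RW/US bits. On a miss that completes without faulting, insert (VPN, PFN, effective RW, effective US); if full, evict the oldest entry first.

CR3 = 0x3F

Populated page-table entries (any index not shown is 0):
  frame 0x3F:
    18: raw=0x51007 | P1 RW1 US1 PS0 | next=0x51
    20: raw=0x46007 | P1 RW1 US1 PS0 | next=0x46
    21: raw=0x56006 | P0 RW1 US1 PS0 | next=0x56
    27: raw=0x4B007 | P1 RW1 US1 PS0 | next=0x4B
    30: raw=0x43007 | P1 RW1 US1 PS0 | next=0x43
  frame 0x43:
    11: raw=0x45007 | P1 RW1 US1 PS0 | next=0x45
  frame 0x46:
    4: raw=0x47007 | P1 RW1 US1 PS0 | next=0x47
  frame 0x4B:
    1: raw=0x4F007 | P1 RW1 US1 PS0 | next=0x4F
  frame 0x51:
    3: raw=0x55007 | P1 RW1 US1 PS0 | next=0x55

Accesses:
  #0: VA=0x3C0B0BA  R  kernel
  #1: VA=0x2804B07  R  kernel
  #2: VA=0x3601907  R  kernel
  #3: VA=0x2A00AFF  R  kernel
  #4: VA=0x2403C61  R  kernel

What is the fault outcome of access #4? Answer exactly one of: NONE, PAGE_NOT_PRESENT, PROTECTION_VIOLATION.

Per-access translation:
#0 VA=0x3C0B0BA (r,kernel):
  L0: frame=0x3F idx=30 entry=0x43007 [P=1 RW=1 US=1 PS=0]
  L1: frame=0x43 idx=11 entry=0x45007 [P=1 RW=1 US=1 PS=0]
  ⇒ phys 0x450BA  [2 reads]
#1 VA=0x2804B07 (r,kernel):
  L0: frame=0x3F idx=20 entry=0x46007 [P=1 RW=1 US=1 PS=0]
  L1: frame=0x46 idx=4 entry=0x47007 [P=1 RW=1 US=1 PS=0]
  ⇒ phys 0x47B07  [2 reads]
#2 VA=0x3601907 (r,kernel):
  L0: frame=0x3F idx=27 entry=0x4B007 [P=1 RW=1 US=1 PS=0]
  L1: frame=0x4B idx=1 entry=0x4F007 [P=1 RW=1 US=1 PS=0]
  ⇒ phys 0x4F907  [2 reads]
#3 VA=0x2A00AFF (r,kernel):
  L0: frame=0x3F idx=21 entry=0x56006 [P=0 RW=1 US=1 PS=0]
  ⇒ fault: PAGE_NOT_PRESENT  — 1 lookups
#4 VA=0x2403C61 (r,kernel):
  L0: frame=0x3F idx=18 entry=0x51007 [P=1 RW=1 US=1 PS=0]
  L1: frame=0x51 idx=3 entry=0x55007 [P=1 RW=1 US=1 PS=0]
  ⇒ phys 0x55C61  [2 reads]

Access #4 fault: NONE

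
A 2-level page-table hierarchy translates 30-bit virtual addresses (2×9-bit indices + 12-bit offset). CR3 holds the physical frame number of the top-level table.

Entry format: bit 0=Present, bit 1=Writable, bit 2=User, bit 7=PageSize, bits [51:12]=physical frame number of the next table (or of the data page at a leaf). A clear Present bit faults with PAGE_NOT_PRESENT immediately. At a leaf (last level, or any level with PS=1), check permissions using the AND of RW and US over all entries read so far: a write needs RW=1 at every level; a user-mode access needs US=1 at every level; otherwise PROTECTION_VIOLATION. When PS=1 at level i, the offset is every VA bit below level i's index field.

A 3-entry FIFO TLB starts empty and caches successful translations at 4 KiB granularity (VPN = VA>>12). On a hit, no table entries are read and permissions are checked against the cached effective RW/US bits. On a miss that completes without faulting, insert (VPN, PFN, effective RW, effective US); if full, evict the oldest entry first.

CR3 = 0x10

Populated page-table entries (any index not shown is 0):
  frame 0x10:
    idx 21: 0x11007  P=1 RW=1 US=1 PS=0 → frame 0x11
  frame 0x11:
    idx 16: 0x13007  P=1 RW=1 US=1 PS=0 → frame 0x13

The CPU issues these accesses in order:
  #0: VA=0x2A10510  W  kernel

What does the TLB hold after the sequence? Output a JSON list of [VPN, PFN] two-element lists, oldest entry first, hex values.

Per-access translation:
#0 VA=0x2A10510 (w,kernel):
  L0 @0x10[21] → 0x11007  P=1,RW=1,US=1,PS=0
  L1 @0x11[16] → 0x13007  P=1,RW=1,US=1,PS=0
  ⇒ phys 0x13510  [2 reads]

TLB: [["0x2A10", "0x13"]]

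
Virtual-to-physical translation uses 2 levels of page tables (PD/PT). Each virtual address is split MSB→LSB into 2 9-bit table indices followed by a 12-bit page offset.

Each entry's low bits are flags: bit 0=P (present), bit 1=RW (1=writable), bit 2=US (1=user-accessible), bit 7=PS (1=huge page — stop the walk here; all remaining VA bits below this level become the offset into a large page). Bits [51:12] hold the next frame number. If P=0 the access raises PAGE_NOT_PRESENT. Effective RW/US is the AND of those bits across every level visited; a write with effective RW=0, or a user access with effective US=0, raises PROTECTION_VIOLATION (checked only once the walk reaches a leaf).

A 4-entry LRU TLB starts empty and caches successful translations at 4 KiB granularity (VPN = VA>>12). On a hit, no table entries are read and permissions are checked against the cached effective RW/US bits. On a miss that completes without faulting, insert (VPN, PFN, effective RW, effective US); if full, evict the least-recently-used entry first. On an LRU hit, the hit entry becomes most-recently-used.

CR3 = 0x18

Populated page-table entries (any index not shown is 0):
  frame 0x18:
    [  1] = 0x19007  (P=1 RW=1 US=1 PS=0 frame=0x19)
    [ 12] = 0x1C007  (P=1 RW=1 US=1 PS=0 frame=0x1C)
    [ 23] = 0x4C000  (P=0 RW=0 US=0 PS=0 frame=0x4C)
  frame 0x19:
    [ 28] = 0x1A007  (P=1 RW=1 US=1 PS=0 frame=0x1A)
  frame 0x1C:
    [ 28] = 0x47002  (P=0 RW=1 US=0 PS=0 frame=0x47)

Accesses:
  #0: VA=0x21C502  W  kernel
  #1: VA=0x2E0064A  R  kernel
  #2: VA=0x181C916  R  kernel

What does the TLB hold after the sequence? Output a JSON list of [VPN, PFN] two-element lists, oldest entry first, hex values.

Trace:
#0 VA=0x21C502 (w,kernel):
  [0] read 0x18 idx=1: raw=0x19007 flags P=1 W=1 U=1 S=0
  [1] read 0x19 idx=28: raw=0x1A007 flags P=1 W=1 U=1 S=0
  ✓ 0x1A502  — 2 lookups
#1 VA=0x2E0064A (r,kernel):
  [0] read 0x18 idx=23: raw=0x4C000 flags P=0 W=0 U=0 S=0
  → PAGE_NOT_PRESENT  (1 entries read)
#2 VA=0x181C916 (r,kernel):
  [0] read 0x18 idx=12: raw=0x1C007 flags P=1 W=1 U=1 S=0
  [1] read 0x1C idx=28: raw=0x47002 flags P=0 W=1 U=0 S=0
  → PAGE_NOT_PRESENT  (2 entries read)

TLB: [["0x21C", "0x1A"]]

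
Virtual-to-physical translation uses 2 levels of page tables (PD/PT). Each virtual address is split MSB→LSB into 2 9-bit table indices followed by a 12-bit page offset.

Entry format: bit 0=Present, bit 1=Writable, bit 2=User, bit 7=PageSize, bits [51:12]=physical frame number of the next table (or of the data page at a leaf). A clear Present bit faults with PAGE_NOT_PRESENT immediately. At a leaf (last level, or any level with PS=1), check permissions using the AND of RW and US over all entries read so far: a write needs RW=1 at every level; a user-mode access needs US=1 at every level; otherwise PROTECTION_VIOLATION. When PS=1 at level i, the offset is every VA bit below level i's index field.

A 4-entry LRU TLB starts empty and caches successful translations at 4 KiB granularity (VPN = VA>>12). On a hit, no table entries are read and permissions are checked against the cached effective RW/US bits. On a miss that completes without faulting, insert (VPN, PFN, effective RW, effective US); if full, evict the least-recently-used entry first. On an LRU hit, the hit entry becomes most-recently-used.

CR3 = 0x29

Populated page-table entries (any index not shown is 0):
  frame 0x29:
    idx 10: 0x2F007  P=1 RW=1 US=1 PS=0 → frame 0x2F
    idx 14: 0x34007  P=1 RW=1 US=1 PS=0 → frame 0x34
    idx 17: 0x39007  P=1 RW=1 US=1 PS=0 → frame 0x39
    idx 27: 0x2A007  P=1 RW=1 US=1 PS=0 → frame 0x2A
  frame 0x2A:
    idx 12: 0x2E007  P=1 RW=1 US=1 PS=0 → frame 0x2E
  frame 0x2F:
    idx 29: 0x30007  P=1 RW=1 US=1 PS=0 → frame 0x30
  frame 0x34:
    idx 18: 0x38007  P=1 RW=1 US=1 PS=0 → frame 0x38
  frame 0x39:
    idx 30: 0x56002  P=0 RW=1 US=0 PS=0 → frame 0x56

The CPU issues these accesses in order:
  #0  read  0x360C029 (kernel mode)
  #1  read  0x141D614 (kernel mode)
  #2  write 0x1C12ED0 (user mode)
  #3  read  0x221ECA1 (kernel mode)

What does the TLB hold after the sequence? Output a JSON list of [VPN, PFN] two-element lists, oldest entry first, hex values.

Walk each access:
#0 VA=0x360C029 (r,kernel):
  L0: frame=0x29 idx=27 entry=0x2A007 [P=1 RW=1 US=1 PS=0]
  L1: frame=0x2A idx=12 entry=0x2E007 [P=1 RW=1 US=1 PS=0]
  → PA=0x2E029  (2 entries read)
#1 VA=0x141D614 (r,kernel):
  L0: frame=0x29 idx=10 entry=0x2F007 [P=1 RW=1 US=1 PS=0]
  L1: frame=0x2F idx=29 entry=0x30007 [P=1 RW=1 US=1 PS=0]
  → PA=0x30614  (2 entries read)
#2 VA=0x1C12ED0 (w,user):
  L0: frame=0x29 idx=14 entry=0x34007 [P=1 RW=1 US=1 PS=0]
  L1: frame=0x34 idx=18 entry=0x38007 [P=1 RW=1 US=1 PS=0]
  → PA=0x38ED0  (2 entries read)
#3 VA=0x221ECA1 (r,kernel):
  L0: frame=0x29 idx=17 entry=0x39007 [P=1 RW=1 US=1 PS=0]
  L1: frame=0x39 idx=30 entry=0x56002 [P=0 RW=1 US=0 PS=0]
  → PAGE_NOT_PRESENT  (2 entries read)

TLB: [["0x360C", "0x2E"], ["0x141D", "0x30"], ["0x1C12", "0x38"]]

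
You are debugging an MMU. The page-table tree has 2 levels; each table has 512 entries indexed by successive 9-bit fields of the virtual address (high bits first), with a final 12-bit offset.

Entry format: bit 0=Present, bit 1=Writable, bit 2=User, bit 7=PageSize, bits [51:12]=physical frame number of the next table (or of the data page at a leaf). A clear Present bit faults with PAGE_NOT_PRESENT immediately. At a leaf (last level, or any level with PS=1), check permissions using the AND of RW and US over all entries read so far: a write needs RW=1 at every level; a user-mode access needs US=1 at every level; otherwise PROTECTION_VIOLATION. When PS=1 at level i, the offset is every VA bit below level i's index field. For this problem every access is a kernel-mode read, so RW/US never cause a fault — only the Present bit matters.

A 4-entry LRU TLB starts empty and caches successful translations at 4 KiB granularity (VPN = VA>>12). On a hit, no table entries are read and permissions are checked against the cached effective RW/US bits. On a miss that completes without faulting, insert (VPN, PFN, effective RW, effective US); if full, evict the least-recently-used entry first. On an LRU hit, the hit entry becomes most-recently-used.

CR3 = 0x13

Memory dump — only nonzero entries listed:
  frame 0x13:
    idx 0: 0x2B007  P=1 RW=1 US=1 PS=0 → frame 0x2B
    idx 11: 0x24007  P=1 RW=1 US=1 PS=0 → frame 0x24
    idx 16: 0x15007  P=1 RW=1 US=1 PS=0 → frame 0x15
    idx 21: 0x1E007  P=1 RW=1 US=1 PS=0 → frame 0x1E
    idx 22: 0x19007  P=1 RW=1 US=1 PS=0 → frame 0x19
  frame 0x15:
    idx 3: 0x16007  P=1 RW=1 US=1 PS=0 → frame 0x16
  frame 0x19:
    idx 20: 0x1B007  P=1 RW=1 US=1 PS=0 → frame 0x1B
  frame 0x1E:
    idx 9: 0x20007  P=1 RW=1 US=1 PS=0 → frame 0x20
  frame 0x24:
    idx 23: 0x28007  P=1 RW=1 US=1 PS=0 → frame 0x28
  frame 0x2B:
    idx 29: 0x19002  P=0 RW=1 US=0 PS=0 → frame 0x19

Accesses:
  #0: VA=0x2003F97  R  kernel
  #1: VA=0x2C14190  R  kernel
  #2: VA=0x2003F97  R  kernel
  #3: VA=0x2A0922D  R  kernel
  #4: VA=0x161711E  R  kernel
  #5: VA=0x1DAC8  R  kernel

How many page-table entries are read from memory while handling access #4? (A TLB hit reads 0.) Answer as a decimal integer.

Per-access translation:
#0 VA=0x2003F97 (r,kernel):
  L0 @0x13[16] → 0x15007  P=1,RW=1,US=1,PS=0
  L1 @0x15[3] → 0x16007  P=1,RW=1,US=1,PS=0
  ⇒ phys 0x16F97  [2 reads]
#1 VA=0x2C14190 (r,kernel):
  L0 @0x13[22] → 0x19007  P=1,RW=1,US=1,PS=0
  L1 @0x19[20] → 0x1B007  P=1,RW=1,US=1,PS=0
  ⇒ phys 0x1B190  [2 reads]
#2 VA=0x2003F97 (r,kernel):
  TLB hit vpn=0x2003 → PA=0x16F97
#3 VA=0x2A0922D (r,kernel):
  L0 @0x13[21] → 0x1E007  P=1,RW=1,US=1,PS=0
  L1 @0x1E[9] → 0x20007  P=1,RW=1,US=1,PS=0
  ⇒ phys 0x2022D  [2 reads]
#4 VA=0x161711E (r,kernel):
  L0 @0x13[11] → 0x24007  P=1,RW=1,US=1,PS=0
  L1 @0x24[23] → 0x28007  P=1,RW=1,US=1,PS=0
  ⇒ phys 0x2811E  [2 reads]
#5 VA=0x1DAC8 (r,kernel):
  L0 @0x13[0] → 0x2B007  P=1,RW=1,US=1,PS=0
  L1 @0x2B[29] → 0x19002  P=0,RW=1,US=0,PS=0
  → PAGE_NOT_PRESENT  (2 entries read)

Entries read for #4: 2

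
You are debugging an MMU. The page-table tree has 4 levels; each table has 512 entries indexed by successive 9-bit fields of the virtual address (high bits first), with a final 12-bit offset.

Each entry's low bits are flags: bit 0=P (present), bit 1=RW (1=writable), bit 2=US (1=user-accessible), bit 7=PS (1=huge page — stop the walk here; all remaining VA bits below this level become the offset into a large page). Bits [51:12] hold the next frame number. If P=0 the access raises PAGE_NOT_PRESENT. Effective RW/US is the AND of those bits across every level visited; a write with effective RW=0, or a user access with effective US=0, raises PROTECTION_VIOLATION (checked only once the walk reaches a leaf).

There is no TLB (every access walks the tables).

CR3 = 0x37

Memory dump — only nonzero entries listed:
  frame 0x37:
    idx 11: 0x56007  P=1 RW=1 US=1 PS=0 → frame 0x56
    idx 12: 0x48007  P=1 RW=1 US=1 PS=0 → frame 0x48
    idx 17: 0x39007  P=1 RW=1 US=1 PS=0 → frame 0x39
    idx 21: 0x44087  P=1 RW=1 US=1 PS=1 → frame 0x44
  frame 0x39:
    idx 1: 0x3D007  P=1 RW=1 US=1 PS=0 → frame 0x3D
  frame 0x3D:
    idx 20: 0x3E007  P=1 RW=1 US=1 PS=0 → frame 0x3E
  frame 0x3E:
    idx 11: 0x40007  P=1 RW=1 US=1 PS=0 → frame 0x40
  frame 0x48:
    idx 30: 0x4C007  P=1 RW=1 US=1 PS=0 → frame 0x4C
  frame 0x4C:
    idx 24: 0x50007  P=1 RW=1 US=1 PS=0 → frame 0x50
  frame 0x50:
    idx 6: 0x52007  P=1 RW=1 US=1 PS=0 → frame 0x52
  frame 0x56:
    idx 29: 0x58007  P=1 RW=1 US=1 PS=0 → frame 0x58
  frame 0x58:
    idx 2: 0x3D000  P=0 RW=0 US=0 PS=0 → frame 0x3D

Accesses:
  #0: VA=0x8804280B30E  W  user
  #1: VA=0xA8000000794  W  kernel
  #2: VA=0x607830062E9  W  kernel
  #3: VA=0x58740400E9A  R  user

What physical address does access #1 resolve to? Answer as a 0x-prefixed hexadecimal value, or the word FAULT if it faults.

Per-access translation:
#0 VA=0x8804280B30E (w,user):
  [0] read 0x37 idx=17: raw=0x39007 flags P=1 W=1 U=1 S=0
  [1] read 0x39 idx=1: raw=0x3D007 flags P=1 W=1 U=1 S=0
  [2] read 0x3D idx=20: raw=0x3E007 flags P=1 W=1 U=1 S=0
  [3] read 0x3E idx=11: raw=0x40007 flags P=1 W=1 U=1 S=0
  → PA=0x4030E  (4 entries read)
#1 VA=0xA8000000794 (w,kernel):
  [0] read 0x37 idx=21: raw=0x44087 flags P=1 W=1 U=1 S=1
  → PA=0x44794 (huge @L0)  (1 entries read)
#2 VA=0x607830062E9 (w,kernel):
  [0] read 0x37 idx=12: raw=0x48007 flags P=1 W=1 U=1 S=0
  [1] read 0x48 idx=30: raw=0x4C007 flags P=1 W=1 U=1 S=0
  [2] read 0x4C idx=24: raw=0x50007 flags P=1 W=1 U=1 S=0
  [3] read 0x50 idx=6: raw=0x52007 flags P=1 W=1 U=1 S=0
  → PA=0x522E9  (4 entries read)
#3 VA=0x58740400E9A (r,user):
  [0] read 0x37 idx=11: raw=0x56007 flags P=1 W=1 U=1 S=0
  [1] read 0x56 idx=29: raw=0x58007 flags P=1 W=1 U=1 S=0
  [2] read 0x58 idx=2: raw=0x3D000 flags P=0 W=0 U=0 S=0
  ⇒ fault: PAGE_NOT_PRESENT  — 3 lookups

Access #1 PA: 0x44794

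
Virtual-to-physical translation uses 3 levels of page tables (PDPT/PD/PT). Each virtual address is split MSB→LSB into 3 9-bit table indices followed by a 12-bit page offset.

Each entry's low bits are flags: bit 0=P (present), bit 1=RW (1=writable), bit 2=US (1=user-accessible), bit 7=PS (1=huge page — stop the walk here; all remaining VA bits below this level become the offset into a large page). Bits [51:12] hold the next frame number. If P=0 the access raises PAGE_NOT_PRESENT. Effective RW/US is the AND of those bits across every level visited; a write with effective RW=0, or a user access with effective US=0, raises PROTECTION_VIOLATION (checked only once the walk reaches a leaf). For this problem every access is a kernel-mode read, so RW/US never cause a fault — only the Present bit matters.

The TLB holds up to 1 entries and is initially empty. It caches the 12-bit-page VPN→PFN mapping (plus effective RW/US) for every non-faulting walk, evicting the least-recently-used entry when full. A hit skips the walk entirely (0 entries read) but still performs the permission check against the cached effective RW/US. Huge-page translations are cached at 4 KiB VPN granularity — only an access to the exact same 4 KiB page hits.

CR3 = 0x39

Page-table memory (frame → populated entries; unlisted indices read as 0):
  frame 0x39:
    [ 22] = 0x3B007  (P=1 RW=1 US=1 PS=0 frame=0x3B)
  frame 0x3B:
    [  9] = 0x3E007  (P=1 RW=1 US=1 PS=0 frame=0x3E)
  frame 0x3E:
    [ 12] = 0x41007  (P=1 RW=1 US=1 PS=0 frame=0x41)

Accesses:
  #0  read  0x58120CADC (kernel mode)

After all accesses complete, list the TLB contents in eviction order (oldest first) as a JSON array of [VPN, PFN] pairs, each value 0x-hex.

Walk each access:
#0 VA=0x58120CADC (r,kernel):
  L0 @0x39[22] → 0x3B007  P=1,RW=1,US=1,PS=0
  L1 @0x3B[9] → 0x3E007  P=1,RW=1,US=1,PS=0
  L2 @0x3E[12] → 0x41007  P=1,RW=1,US=1,PS=0
  → PA=0x41ADC  (3 entries read)

TLB: [["0x58120C", "0x41"]]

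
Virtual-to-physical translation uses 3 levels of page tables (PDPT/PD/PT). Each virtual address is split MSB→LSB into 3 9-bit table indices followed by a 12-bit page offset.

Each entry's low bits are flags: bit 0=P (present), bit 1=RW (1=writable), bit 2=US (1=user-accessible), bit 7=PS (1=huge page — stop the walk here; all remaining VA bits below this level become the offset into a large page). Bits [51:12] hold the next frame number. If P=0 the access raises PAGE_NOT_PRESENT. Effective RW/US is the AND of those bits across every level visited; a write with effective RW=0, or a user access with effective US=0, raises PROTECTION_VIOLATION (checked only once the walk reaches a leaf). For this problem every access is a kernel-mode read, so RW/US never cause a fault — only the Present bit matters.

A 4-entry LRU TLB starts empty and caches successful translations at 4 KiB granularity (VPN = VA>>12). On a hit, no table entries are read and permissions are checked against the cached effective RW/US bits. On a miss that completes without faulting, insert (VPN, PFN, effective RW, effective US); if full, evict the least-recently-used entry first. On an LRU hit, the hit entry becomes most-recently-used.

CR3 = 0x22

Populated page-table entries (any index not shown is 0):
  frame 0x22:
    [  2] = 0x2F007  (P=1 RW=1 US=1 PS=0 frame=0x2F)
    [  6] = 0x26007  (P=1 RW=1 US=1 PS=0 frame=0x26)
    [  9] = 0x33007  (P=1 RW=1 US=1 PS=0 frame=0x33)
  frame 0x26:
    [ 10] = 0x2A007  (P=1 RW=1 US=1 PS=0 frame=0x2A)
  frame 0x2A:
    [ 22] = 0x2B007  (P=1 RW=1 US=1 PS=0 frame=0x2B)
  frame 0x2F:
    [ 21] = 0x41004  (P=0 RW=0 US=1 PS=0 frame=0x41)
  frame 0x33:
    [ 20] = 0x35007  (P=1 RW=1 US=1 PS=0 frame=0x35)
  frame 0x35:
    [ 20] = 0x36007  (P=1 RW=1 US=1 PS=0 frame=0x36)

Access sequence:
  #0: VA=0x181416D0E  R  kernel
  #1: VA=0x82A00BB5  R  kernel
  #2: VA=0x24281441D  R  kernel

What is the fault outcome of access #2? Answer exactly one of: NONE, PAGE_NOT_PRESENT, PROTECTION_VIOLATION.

Trace:
#0 VA=0x181416D0E (r,kernel):
  L0: frame=0x22 idx=6 entry=0x26007 [P=1 RW=1 US=1 PS=0]
  L1: frame=0x26 idx=10 entry=0x2A007 [P=1 RW=1 US=1 PS=0]
  L2: frame=0x2A idx=22 entry=0x2B007 [P=1 RW=1 US=1 PS=0]
  ⇒ phys 0x2BD0E  [3 reads]
#1 VA=0x82A00BB5 (r,kernel):
  L0: frame=0x22 idx=2 entry=0x2F007 [P=1 RW=1 US=1 PS=0]
  L1: frame=0x2F idx=21 entry=0x41004 [P=0 RW=0 US=1 PS=0]
  → PAGE_NOT_PRESENT  (2 entries read)
#2 VA=0x24281441D (r,kernel):
  L0: frame=0x22 idx=9 entry=0x33007 [P=1 RW=1 US=1 PS=0]
  L1: frame=0x33 idx=20 entry=0x35007 [P=1 RW=1 US=1 PS=0]
  L2: frame=0x35 idx=20 entry=0x36007 [P=1 RW=1 US=1 PS=0]
  ⇒ phys 0x3641D  [3 reads]

Access #2 fault: NONE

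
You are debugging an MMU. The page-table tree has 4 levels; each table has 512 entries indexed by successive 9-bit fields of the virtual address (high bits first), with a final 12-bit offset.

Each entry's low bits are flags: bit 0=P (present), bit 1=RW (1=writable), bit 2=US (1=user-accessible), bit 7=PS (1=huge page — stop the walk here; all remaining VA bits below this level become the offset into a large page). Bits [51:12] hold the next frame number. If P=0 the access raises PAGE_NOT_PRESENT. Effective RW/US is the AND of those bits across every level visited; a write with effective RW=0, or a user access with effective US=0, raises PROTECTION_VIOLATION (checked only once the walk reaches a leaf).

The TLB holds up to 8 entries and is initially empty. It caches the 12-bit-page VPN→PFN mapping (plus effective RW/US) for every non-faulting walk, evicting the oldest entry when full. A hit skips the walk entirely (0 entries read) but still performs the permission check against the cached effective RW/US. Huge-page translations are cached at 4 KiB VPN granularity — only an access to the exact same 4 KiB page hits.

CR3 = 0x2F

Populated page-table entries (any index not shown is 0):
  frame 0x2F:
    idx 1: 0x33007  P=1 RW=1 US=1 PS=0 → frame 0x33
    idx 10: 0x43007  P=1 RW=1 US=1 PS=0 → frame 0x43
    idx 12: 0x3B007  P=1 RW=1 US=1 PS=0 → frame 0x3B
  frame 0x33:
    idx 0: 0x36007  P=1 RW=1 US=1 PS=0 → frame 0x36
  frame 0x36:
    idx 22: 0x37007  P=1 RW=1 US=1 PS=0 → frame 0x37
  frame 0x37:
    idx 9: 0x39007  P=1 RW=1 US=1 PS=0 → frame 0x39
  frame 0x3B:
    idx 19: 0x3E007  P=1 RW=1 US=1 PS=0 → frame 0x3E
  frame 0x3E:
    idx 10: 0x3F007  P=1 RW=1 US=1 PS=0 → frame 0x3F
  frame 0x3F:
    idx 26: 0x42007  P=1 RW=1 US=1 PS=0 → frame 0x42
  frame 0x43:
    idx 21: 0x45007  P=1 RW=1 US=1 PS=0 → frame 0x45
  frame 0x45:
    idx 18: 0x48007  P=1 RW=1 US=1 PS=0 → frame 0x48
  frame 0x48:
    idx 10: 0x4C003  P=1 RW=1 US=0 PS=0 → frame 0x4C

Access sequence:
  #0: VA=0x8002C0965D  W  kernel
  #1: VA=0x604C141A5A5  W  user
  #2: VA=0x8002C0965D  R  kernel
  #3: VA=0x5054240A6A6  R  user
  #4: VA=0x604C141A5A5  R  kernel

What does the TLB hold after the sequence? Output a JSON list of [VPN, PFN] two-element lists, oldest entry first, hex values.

Walk each access:
#0 VA=0x8002C0965D (w,kernel):
  lvl0: tbl 0x2F, slot 1 ⇒ 0x33007 (P1/RW1/US1/PS0)
  lvl1: tbl 0x33, slot 0 ⇒ 0x36007 (P1/RW1/US1/PS0)
  lvl2: tbl 0x36, slot 22 ⇒ 0x37007 (P1/RW1/US1/PS0)
  lvl3: tbl 0x37, slot 9 ⇒ 0x39007 (P1/RW1/US1/PS0)
  ✓ 0x3965D  — 4 lookups
#1 VA=0x604C141A5A5 (w,user):
  lvl0: tbl 0x2F, slot 12 ⇒ 0x3B007 (P1/RW1/US1/PS0)
  lvl1: tbl 0x3B, slot 19 ⇒ 0x3E007 (P1/RW1/US1/PS0)
  lvl2: tbl 0x3E, slot 10 ⇒ 0x3F007 (P1/RW1/US1/PS0)
  lvl3: tbl 0x3F, slot 26 ⇒ 0x42007 (P1/RW1/US1/PS0)
  ✓ 0x425A5  — 4 lookups
#2 VA=0x8002C0965D (r,kernel):
  TLB hit vpn=0x8002C09 → PA=0x3965D
#3 VA=0x5054240A6A6 (r,user):
  lvl0: tbl 0x2F, slot 10 ⇒ 0x43007 (P1/RW1/US1/PS0)
  lvl1: tbl 0x43, slot 21 ⇒ 0x45007 (P1/RW1/US1/PS0)
  lvl2: tbl 0x45, slot 18 ⇒ 0x48007 (P1/RW1/US1/PS0)
  lvl3: tbl 0x48, slot 10 ⇒ 0x4C003 (P1/RW1/US0/PS0)
  → PROTECTION_VIOLATION  (4 entries read)
#4 VA=0x604C141A5A5 (r,kernel):
  TLB hit vpn=0x604C141A → PA=0x425A5

TLB: [["0x8002C09", "0x39"], ["0x604C141A", "0x42"]]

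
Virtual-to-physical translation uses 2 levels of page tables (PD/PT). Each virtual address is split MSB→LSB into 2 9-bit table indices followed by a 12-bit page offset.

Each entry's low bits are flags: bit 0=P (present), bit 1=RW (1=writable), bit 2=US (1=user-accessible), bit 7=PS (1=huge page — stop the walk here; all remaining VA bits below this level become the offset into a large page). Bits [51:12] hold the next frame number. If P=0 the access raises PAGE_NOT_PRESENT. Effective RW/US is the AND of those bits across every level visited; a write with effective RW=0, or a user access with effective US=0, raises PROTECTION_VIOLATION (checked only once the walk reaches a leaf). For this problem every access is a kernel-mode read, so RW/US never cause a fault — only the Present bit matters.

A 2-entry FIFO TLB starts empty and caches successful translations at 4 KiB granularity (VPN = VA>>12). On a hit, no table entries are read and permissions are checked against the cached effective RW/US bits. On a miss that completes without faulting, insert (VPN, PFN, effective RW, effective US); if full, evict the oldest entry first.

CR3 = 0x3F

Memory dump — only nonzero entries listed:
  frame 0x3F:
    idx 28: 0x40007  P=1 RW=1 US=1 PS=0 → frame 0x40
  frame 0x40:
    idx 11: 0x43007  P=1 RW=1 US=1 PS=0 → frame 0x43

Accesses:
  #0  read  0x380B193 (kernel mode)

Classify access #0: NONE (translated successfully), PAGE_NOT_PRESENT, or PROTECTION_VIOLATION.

Trace:
#0 VA=0x380B193 (r,kernel):
  L0 @0x3F[28] → 0x40007  P=1,RW=1,US=1,PS=0
  L1 @0x40[11] → 0x43007  P=1,RW=1,US=1,PS=0
  ✓ 0x43193  — 2 lookups

Access #0 fault: NONE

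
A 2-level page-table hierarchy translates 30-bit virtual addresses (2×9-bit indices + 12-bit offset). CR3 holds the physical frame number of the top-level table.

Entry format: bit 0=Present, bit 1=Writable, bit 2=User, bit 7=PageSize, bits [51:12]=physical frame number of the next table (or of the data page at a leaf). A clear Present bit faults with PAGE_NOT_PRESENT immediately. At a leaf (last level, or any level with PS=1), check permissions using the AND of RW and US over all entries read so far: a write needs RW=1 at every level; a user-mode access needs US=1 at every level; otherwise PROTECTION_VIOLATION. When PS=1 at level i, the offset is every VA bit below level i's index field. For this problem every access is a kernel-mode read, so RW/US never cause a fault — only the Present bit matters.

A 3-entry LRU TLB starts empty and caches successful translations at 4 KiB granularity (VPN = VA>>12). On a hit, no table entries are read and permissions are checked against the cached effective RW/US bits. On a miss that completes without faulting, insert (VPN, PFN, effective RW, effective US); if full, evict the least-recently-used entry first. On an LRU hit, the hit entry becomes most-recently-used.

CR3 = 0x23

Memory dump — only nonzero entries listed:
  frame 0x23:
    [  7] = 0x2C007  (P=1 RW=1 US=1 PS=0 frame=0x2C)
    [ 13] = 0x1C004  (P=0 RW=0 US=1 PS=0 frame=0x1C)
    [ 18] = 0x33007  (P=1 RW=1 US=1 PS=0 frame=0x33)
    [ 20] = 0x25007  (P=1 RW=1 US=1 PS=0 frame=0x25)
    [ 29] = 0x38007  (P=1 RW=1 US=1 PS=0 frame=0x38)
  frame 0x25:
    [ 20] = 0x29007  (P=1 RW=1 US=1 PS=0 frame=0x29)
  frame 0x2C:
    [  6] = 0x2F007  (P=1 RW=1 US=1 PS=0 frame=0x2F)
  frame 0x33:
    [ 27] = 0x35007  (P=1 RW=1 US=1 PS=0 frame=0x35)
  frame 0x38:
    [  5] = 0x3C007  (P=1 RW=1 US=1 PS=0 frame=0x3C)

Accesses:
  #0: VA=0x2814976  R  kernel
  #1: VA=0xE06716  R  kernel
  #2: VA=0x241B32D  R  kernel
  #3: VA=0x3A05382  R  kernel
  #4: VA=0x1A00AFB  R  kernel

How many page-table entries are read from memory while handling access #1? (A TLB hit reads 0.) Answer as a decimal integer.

Per-access translation:
#0 VA=0x2814976 (r,kernel):
  L0: frame=0x23 idx=20 entry=0x25007 [P=1 RW=1 US=1 PS=0]
  L1: frame=0x25 idx=20 entry=0x29007 [P=1 RW=1 US=1 PS=0]
  ✓ 0x29976  — 2 lookups
#1 VA=0xE06716 (r,kernel):
  L0: frame=0x23 idx=7 entry=0x2C007 [P=1 RW=1 US=1 PS=0]
  L1: frame=0x2C idx=6 entry=0x2F007 [P=1 RW=1 US=1 PS=0]
  ✓ 0x2F716  — 2 lookups
#2 VA=0x241B32D (r,kernel):
  L0: frame=0x23 idx=18 entry=0x33007 [P=1 RW=1 US=1 PS=0]
  L1: frame=0x33 idx=27 entry=0x35007 [P=1 RW=1 US=1 PS=0]
  ✓ 0x3532D  — 2 lookups
#3 VA=0x3A05382 (r,kernel):
  L0: frame=0x23 idx=29 entry=0x38007 [P=1 RW=1 US=1 PS=0]
  L1: frame=0x38 idx=5 entry=0x3C007 [P=1 RW=1 US=1 PS=0]
  ✓ 0x3C382  — 2 lookups
#4 VA=0x1A00AFB (r,kernel):
  L0: frame=0x23 idx=13 entry=0x1C004 [P=0 RW=0 US=1 PS=0]
  ⇒ fault: PAGE_NOT_PRESENT  — 1 lookups

Entries read for #1: 2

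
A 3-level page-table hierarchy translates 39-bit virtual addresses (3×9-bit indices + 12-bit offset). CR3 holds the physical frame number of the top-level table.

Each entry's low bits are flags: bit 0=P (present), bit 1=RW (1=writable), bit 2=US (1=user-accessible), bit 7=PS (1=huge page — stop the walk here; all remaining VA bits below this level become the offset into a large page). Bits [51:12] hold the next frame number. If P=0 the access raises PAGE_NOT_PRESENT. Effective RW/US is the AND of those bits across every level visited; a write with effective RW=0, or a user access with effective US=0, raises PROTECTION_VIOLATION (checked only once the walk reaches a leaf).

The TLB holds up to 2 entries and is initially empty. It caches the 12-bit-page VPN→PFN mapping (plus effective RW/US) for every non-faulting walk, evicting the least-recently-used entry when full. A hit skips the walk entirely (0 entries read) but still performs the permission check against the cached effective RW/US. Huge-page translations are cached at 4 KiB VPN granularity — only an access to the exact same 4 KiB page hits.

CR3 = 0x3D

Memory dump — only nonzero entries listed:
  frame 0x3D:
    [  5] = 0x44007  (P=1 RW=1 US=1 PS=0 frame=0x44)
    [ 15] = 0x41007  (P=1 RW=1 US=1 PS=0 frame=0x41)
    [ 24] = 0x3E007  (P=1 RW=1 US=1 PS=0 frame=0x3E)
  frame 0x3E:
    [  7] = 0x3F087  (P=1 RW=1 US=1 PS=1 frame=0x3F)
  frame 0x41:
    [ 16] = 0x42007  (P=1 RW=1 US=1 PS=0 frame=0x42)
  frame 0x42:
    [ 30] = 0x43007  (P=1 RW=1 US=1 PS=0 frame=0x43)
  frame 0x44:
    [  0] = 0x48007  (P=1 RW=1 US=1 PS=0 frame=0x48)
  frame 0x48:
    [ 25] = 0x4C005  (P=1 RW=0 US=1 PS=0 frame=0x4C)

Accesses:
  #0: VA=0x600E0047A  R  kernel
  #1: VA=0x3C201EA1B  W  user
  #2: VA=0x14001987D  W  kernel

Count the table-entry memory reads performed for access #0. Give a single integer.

Walk each access:
#0 VA=0x600E0047A (r,kernel):
  L0: frame=0x3D idx=24 entry=0x3E007 [P=1 RW=1 US=1 PS=0]
  L1: frame=0x3E idx=7 entry=0x3F087 [P=1 RW=1 US=1 PS=1]
  → PA=0x3F47A (huge @L1)  (2 entries read)
#1 VA=0x3C201EA1B (w,user):
  L0: frame=0x3D idx=15 entry=0x41007 [P=1 RW=1 US=1 PS=0]
  L1: frame=0x41 idx=16 entry=0x42007 [P=1 RW=1 US=1 PS=0]
  L2: frame=0x42 idx=30 entry=0x43007 [P=1 RW=1 US=1 PS=0]
  → PA=0x43A1B  (3 entries read)
#2 VA=0x14001987D (w,kernel):
  L0: frame=0x3D idx=5 entry=0x44007 [P=1 RW=1 US=1 PS=0]
  L1: frame=0x44 idx=0 entry=0x48007 [P=1 RW=1 US=1 PS=0]
  L2: frame=0x48 idx=25 entry=0x4C005 [P=1 RW=0 US=1 PS=0]
  ⇒ fault: PROTECTION_VIOLATION  — 3 lookups

Entries read for #0: 2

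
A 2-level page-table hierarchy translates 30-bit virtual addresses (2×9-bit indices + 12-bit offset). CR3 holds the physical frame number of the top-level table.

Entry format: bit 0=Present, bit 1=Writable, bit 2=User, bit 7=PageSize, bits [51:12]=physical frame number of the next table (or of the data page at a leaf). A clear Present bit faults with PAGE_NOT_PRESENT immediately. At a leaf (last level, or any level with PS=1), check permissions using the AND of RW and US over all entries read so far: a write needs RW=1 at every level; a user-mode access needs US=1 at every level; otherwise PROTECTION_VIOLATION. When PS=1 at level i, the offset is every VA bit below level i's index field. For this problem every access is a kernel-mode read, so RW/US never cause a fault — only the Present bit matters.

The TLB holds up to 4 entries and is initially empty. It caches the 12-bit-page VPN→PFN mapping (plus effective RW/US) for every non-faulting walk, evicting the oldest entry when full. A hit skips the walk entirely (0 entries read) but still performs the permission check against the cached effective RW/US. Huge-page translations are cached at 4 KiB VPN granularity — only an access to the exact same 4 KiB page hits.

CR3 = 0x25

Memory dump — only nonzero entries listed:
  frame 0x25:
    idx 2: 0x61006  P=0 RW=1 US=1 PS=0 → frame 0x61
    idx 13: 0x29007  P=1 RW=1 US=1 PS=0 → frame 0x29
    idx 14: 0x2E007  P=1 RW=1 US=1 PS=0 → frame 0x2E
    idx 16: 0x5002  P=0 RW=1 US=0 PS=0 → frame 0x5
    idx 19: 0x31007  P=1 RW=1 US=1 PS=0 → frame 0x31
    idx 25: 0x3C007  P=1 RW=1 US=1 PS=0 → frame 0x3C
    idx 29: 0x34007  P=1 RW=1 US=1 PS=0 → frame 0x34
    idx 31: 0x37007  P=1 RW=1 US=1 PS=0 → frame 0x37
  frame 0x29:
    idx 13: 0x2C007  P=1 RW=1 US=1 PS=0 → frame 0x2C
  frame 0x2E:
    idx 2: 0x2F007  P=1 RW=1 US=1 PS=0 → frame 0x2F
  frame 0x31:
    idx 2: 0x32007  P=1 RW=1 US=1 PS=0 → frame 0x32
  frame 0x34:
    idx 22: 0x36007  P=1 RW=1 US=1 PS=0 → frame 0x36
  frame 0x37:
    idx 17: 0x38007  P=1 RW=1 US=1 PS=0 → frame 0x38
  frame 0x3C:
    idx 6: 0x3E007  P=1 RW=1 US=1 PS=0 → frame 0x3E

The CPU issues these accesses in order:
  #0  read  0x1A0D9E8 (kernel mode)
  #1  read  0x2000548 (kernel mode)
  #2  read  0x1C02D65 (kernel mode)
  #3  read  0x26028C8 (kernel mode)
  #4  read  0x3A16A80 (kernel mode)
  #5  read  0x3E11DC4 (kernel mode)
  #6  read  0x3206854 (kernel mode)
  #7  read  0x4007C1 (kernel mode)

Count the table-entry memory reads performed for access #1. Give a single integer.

Walk each access:
#0 VA=0x1A0D9E8 (r,kernel):
  L0 @0x25[13] → 0x29007  P=1,RW=1,US=1,PS=0
  L1 @0x29[13] → 0x2C007  P=1,RW=1,US=1,PS=0
  ✓ 0x2C9E8  — 2 lookups
#1 VA=0x2000548 (r,kernel):
  L0 @0x25[16] → 0x5002  P=0,RW=1,US=0,PS=0
  → PAGE_NOT_PRESENT  (1 entries read)
#2 VA=0x1C02D65 (r,kernel):
  L0 @0x25[14] → 0x2E007  P=1,RW=1,US=1,PS=0
  L1 @0x2E[2] → 0x2F007  P=1,RW=1,US=1,PS=0
  ✓ 0x2FD65  — 2 lookups
#3 VA=0x26028C8 (r,kernel):
  L0 @0x25[19] → 0x31007  P=1,RW=1,US=1,PS=0
  L1 @0x31[2] → 0x32007  P=1,RW=1,US=1,PS=0
  ✓ 0x328C8  — 2 lookups
#4 VA=0x3A16A80 (r,kernel):
  L0 @0x25[29] → 0x34007  P=1,RW=1,US=1,PS=0
  L1 @0x34[22] → 0x36007  P=1,RW=1,US=1,PS=0
  ✓ 0x36A80  — 2 lookups
#5 VA=0x3E11DC4 (r,kernel):
  L0 @0x25[31] → 0x37007  P=1,RW=1,US=1,PS=0
  L1 @0x37[17] → 0x38007  P=1,RW=1,US=1,PS=0
  ✓ 0x38DC4  — 2 lookups
#6 VA=0x3206854 (r,kernel):
  L0 @0x25[25] → 0x3C007  P=1,RW=1,US=1,PS=0
  L1 @0x3C[6] → 0x3E007  P=1,RW=1,US=1,PS=0
  ✓ 0x3E854  — 2 lookups
#7 VA=0x4007C1 (r,kernel):
  L0 @0x25[2] → 0x61006  P=0,RW=1,US=1,PS=0
  → PAGE_NOT_PRESENT  (1 entries read)

Entries read for #1: 1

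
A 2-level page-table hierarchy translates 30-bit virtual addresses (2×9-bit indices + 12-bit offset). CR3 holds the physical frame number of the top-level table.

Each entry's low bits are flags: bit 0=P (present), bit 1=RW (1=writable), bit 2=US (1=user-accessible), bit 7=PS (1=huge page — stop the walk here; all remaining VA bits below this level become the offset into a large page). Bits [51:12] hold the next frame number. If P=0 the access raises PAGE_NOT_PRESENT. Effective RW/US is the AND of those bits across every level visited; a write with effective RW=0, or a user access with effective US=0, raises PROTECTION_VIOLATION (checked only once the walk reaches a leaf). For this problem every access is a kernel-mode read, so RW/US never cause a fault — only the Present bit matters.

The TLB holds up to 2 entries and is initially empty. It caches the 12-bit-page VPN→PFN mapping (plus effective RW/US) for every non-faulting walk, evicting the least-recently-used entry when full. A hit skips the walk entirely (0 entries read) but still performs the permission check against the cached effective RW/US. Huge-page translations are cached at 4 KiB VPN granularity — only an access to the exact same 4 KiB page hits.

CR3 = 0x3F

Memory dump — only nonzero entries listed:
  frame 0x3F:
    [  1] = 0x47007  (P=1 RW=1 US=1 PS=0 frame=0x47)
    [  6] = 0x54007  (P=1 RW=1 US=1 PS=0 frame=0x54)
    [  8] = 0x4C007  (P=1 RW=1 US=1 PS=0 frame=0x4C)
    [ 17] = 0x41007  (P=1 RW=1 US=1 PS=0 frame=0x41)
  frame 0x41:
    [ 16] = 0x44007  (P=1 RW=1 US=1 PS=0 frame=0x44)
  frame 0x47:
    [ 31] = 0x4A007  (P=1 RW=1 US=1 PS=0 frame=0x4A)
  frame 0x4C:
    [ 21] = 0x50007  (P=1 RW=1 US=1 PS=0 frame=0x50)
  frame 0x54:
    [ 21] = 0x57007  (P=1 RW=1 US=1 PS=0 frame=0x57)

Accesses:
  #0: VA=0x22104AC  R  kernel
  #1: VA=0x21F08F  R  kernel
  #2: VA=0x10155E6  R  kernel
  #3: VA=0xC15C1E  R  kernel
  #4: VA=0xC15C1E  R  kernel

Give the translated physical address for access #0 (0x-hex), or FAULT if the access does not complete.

Trace:
#0 VA=0x22104AC (r,kernel):
  L0 @0x3F[17] → 0x41007  P=1,RW=1,US=1,PS=0
  L1 @0x41[16] → 0x44007  P=1,RW=1,US=1,PS=0
  ⇒ phys 0x444AC  [2 reads]
#1 VA=0x21F08F (r,kernel):
  L0 @0x3F[1] → 0x47007  P=1,RW=1,US=1,PS=0
  L1 @0x47[31] → 0x4A007  P=1,RW=1,US=1,PS=0
  ⇒ phys 0x4A08F  [2 reads]
#2 VA=0x10155E6 (r,kernel):
  L0 @0x3F[8] → 0x4C007  P=1,RW=1,US=1,PS=0
  L1 @0x4C[21] → 0x50007  P=1,RW=1,US=1,PS=0
  ⇒ phys 0x505E6  [2 reads]
#3 VA=0xC15C1E (r,kernel):
  L0 @0x3F[6] → 0x54007  P=1,RW=1,US=1,PS=0
  L1 @0x54[21] → 0x57007  P=1,RW=1,US=1,PS=0
  ⇒ phys 0x57C1E  [2 reads]
#4 VA=0xC15C1E (r,kernel):
  TLB hit vpn=0xC15 → PA=0x57C1E

Access #0 PA: 0x444AC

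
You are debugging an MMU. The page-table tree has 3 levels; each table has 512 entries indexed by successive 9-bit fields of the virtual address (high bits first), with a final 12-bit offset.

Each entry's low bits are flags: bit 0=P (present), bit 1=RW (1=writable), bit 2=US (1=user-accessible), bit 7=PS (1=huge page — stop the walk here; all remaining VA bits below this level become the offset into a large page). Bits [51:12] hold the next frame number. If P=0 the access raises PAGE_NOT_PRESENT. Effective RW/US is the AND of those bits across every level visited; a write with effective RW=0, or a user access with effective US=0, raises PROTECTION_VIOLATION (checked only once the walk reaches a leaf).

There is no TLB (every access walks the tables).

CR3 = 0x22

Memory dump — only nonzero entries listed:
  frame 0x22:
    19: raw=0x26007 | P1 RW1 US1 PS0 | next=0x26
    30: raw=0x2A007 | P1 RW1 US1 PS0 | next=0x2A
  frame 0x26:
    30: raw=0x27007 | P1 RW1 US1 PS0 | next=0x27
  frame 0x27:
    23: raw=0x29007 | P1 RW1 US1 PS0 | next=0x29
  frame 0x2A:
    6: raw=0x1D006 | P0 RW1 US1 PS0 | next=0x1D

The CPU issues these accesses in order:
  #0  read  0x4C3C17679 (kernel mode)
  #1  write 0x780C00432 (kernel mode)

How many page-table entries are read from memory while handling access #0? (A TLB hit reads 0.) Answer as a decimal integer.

Walk each access:
#0 VA=0x4C3C17679 (r,kernel):
  lvl0: tbl 0x22, slot 19 ⇒ 0x26007 (P1/RW1/US1/PS0)
  lvl1: tbl 0x26, slot 30 ⇒ 0x27007 (P1/RW1/US1/PS0)
  lvl2: tbl 0x27, slot 23 ⇒ 0x29007 (P1/RW1/US1/PS0)
  → PA=0x29679  (3 entries read)
#1 VA=0x780C00432 (w,kernel):
  lvl0: tbl 0x22, slot 30 ⇒ 0x2A007 (P1/RW1/US1/PS0)
  lvl1: tbl 0x2A, slot 6 ⇒ 0x1D006 (P0/RW1/US1/PS0)
  ✗ PAGE_NOT_PRESENT  [2 reads]

Entries read for #0: 3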